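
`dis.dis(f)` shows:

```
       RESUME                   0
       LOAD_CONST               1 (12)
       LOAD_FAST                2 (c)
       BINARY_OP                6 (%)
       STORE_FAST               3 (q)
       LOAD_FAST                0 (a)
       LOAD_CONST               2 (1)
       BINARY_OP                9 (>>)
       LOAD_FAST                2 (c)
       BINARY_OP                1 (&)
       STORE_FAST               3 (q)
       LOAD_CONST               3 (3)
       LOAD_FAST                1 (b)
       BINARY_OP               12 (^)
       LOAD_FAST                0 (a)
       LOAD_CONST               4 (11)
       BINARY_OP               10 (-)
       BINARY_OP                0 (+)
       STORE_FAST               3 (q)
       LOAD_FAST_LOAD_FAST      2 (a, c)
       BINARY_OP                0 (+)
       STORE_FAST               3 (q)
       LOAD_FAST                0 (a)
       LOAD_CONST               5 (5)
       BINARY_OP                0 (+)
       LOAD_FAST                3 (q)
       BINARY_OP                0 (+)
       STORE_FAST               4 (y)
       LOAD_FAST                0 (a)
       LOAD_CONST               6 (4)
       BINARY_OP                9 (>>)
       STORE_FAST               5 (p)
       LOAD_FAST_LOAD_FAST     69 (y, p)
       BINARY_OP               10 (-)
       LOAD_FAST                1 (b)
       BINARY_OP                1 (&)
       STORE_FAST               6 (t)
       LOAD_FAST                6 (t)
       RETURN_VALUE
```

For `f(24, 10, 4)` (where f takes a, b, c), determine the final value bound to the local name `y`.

57

LOAD_CONST → push 12. Stack: [12]
LOAD_FAST c → push 4. Stack: [12, 4]
BINARY_OP % → 12 % 4 = 0. Stack: [0]
STORE_FAST q → q=0. Stack: []
LOAD_FAST a → push 24. Stack: [24]
LOAD_CONST → push 1. Stack: [24, 1]
BINARY_OP >> → 24 >> 1 = 12. Stack: [12]
LOAD_FAST c → push 4. Stack: [12, 4]
BINARY_OP & → 12 & 4 = 4. Stack: [4]
STORE_FAST q → q=4. Stack: []
LOAD_CONST → push 3. Stack: [3]
LOAD_FAST b → push 10. Stack: [3, 10]
BINARY_OP ^ → 3 ^ 10 = 9. Stack: [9]
LOAD_FAST a → push 24. Stack: [9, 24]
LOAD_CONST → push 11. Stack: [9, 24, 11]
BINARY_OP - → 24 - 11 = 13. Stack: [9, 13]
BINARY_OP + → 9 + 13 = 22. Stack: [22]
STORE_FAST q → q=22. Stack: []
LOAD_FAST_LOAD_FAST a,c → push 24,4. Stack: [24, 4]
BINARY_OP + → 24 + 4 = 28. Stack: [28]
STORE_FAST q → q=28. Stack: []
LOAD_FAST a → push 24. Stack: [24]
LOAD_CONST → push 5. Stack: [24, 5]
BINARY_OP + → 24 + 5 = 29. Stack: [29]
LOAD_FAST q → push 28. Stack: [29, 28]
BINARY_OP + → 29 + 28 = 57. Stack: [57]
STORE_FAST y → y=57. Stack: []
LOAD_FAST a → push 24. Stack: [24]
LOAD_CONST → push 4. Stack: [24, 4]
BINARY_OP >> → 24 >> 4 = 1. Stack: [1]
STORE_FAST p → p=1. Stack: []
LOAD_FAST_LOAD_FAST y,p → push 57,1. Stack: [57, 1]
BINARY_OP - → 57 - 1 = 56. Stack: [56]
LOAD_FAST b → push 10. Stack: [56, 10]
BINARY_OP & → 56 & 10 = 8. Stack: [8]
STORE_FAST t → t=8. Stack: []
LOAD_FAST t → push 8. Stack: [8]
RETURN_VALUE → return 8.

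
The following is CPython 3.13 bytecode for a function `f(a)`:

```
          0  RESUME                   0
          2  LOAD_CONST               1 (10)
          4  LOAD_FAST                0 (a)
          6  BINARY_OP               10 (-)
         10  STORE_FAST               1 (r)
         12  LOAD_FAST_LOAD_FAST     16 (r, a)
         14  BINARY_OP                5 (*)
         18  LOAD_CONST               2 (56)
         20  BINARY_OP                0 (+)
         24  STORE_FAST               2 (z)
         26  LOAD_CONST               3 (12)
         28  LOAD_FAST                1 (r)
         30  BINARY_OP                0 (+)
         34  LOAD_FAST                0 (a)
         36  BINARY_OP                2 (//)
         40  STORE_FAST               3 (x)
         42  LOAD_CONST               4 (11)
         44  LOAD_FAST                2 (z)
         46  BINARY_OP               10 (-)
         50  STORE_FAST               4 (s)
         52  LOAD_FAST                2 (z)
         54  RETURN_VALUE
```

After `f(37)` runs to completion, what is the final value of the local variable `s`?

954

LOAD_CONST → push 10. Stack: [10]
LOAD_FAST a → push 37. Stack: [10, 37]
BINARY_OP - → 10 - 37 = -27. Stack: [-27]
STORE_FAST r → r=-27. Stack: []
LOAD_FAST_LOAD_FAST r,a → push -27,37. Stack: [-27, 37]
BINARY_OP * → -27 * 37 = -999. Stack: [-999]
LOAD_CONST → push 56. Stack: [-999, 56]
BINARY_OP + → -999 + 56 = -943. Stack: [-943]
STORE_FAST z → z=-943. Stack: []
LOAD_CONST → push 12. Stack: [12]
LOAD_FAST r → push -27. Stack: [12, -27]
BINARY_OP + → 12 + -27 = -15. Stack: [-15]
LOAD_FAST a → push 37. Stack: [-15, 37]
BINARY_OP // → -15 // 37 = -1. Stack: [-1]
STORE_FAST x → x=-1. Stack: []
LOAD_CONST → push 11. Stack: [11]
LOAD_FAST z → push -943. Stack: [11, -943]
BINARY_OP - → 11 - -943 = 954. Stack: [954]
STORE_FAST s → s=954. Stack: []
LOAD_FAST z → push -943. Stack: [-943]
RETURN_VALUE → return -943.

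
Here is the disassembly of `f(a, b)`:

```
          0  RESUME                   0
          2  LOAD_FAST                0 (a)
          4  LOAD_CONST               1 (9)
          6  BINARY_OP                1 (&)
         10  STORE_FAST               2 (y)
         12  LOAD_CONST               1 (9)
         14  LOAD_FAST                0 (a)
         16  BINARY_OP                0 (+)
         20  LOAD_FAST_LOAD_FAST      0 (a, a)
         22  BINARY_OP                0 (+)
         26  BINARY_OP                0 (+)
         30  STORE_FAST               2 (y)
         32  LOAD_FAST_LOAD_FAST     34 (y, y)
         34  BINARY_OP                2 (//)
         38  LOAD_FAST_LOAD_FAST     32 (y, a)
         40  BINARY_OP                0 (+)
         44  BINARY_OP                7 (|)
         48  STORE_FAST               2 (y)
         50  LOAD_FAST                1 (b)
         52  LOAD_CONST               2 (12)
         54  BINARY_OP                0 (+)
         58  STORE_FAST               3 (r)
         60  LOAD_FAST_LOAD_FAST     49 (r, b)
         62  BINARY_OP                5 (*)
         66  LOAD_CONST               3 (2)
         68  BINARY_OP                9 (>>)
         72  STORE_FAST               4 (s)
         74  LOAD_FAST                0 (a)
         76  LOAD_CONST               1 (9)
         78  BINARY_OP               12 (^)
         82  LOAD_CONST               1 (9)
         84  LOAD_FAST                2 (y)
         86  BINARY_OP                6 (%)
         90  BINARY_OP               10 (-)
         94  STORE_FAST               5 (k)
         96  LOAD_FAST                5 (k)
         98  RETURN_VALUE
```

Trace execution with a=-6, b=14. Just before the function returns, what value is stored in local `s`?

LOAD_FAST a → push -6. Stack: [-6]
LOAD_CONST → push 9. Stack: [-6, 9]
BINARY_OP & → -6 & 9 = 8. Stack: [8]
STORE_FAST y → y=8. Stack: []
LOAD_CONST → push 9. Stack: [9]
LOAD_FAST a → push -6. Stack: [9, -6]
BINARY_OP + → 9 + -6 = 3. Stack: [3]
LOAD_FAST_LOAD_FAST a,a → push -6,-6. Stack: [3, -6, -6]
BINARY_OP + → -6 + -6 = -12. Stack: [3, -12]
BINARY_OP + → 3 + -12 = -9. Stack: [-9]
STORE_FAST y → y=-9. Stack: []
LOAD_FAST_LOAD_FAST y,y → push -9,-9. Stack: [-9, -9]
BINARY_OP // → -9 // -9 = 1. Stack: [1]
LOAD_FAST_LOAD_FAST y,a → push -9,-6. Stack: [1, -9, -6]
BINARY_OP + → -9 + -6 = -15. Stack: [1, -15]
BINARY_OP | → 1 | -15 = -15. Stack: [-15]
STORE_FAST y → y=-15. Stack: []
LOAD_FAST b → push 14. Stack: [14]
LOAD_CONST → push 12. Stack: [14, 12]
BINARY_OP + → 14 + 12 = 26. Stack: [26]
STORE_FAST r → r=26. Stack: []
LOAD_FAST_LOAD_FAST r,b → push 26,14. Stack: [26, 14]
BINARY_OP * → 26 * 14 = 364. Stack: [364]
LOAD_CONST → push 2. Stack: [364, 2]
BINARY_OP >> → 364 >> 2 = 91. Stack: [91]
STORE_FAST s → s=91. Stack: []
LOAD_FAST a → push -6. Stack: [-6]
LOAD_CONST → push 9. Stack: [-6, 9]
BINARY_OP ^ → -6 ^ 9 = -13. Stack: [-13]
LOAD_CONST → push 9. Stack: [-13, 9]
LOAD_FAST y → push -15. Stack: [-13, 9, -15]
BINARY_OP % → 9 % -15 = -6. Stack: [-13, -6]
BINARY_OP - → -13 - -6 = -7. Stack: [-7]
STORE_FAST k → k=-7. Stack: []
LOAD_FAST k → push -7. Stack: [-7]
RETURN_VALUE → return -7.

91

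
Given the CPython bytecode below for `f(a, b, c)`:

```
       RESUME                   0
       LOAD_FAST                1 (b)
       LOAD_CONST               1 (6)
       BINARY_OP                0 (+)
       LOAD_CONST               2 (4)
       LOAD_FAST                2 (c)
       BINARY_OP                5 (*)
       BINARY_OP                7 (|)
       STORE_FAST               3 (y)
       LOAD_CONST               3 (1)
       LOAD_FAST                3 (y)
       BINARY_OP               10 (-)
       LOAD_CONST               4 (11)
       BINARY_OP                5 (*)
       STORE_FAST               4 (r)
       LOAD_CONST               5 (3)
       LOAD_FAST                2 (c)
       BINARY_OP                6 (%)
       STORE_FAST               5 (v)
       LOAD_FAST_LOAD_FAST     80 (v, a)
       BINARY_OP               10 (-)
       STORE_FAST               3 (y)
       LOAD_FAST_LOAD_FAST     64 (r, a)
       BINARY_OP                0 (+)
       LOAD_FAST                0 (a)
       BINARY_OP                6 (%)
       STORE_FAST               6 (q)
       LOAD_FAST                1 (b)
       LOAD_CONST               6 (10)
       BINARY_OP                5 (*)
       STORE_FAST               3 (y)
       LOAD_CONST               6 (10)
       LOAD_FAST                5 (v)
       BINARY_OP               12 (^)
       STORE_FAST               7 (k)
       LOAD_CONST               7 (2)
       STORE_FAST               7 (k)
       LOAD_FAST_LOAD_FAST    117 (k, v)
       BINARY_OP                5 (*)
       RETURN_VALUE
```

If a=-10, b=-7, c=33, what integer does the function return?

LOAD_FAST b → push -7. Stack: [-7]
LOAD_CONST → push 6. Stack: [-7, 6]
BINARY_OP + → -7 + 6 = -1. Stack: [-1]
LOAD_CONST → push 4. Stack: [-1, 4]
LOAD_FAST c → push 33. Stack: [-1, 4, 33]
BINARY_OP * → 4 * 33 = 132. Stack: [-1, 132]
BINARY_OP | → -1 | 132 = -1. Stack: [-1]
STORE_FAST y → y=-1. Stack: []
LOAD_CONST → push 1. Stack: [1]
LOAD_FAST y → push -1. Stack: [1, -1]
BINARY_OP - → 1 - -1 = 2. Stack: [2]
LOAD_CONST → push 11. Stack: [2, 11]
BINARY_OP * → 2 * 11 = 22. Stack: [22]
STORE_FAST r → r=22. Stack: []
LOAD_CONST → push 3. Stack: [3]
LOAD_FAST c → push 33. Stack: [3, 33]
BINARY_OP % → 3 % 33 = 3. Stack: [3]
STORE_FAST v → v=3. Stack: []
LOAD_FAST_LOAD_FAST v,a → push 3,-10. Stack: [3, -10]
BINARY_OP - → 3 - -10 = 13. Stack: [13]
STORE_FAST y → y=13. Stack: []
LOAD_FAST_LOAD_FAST r,a → push 22,-10. Stack: [22, -10]
BINARY_OP + → 22 + -10 = 12. Stack: [12]
LOAD_FAST a → push -10. Stack: [12, -10]
BINARY_OP % → 12 % -10 = -8. Stack: [-8]
STORE_FAST q → q=-8. Stack: []
LOAD_FAST b → push -7. Stack: [-7]
LOAD_CONST → push 10. Stack: [-7, 10]
BINARY_OP * → -7 * 10 = -70. Stack: [-70]
STORE_FAST y → y=-70. Stack: []
LOAD_CONST → push 10. Stack: [10]
LOAD_FAST v → push 3. Stack: [10, 3]
BINARY_OP ^ → 10 ^ 3 = 9. Stack: [9]
STORE_FAST k → k=9. Stack: []
LOAD_CONST → push 2. Stack: [2]
STORE_FAST k → k=2. Stack: []
LOAD_FAST_LOAD_FAST k,v → push 2,3. Stack: [2, 3]
BINARY_OP * → 2 * 3 = 6. Stack: [6]
RETURN_VALUE → return 6.

6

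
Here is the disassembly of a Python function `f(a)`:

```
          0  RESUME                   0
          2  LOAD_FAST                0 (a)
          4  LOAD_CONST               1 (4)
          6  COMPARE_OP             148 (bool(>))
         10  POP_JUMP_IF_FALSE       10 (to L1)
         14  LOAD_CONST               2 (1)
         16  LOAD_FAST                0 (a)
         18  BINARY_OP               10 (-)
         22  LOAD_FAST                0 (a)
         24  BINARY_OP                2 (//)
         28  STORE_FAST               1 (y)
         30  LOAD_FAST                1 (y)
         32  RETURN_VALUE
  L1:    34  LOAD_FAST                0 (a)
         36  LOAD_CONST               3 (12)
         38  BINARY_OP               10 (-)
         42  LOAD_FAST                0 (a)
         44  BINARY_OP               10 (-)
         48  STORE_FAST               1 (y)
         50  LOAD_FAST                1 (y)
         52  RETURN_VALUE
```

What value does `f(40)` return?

LOAD_FAST a → push 40. Stack: [40]
LOAD_CONST → push 4. Stack: [40, 4]
COMPARE_OP bool(>) → 40 vs 4 = True. Stack: [True]
POP_JUMP_IF_FALSE → pop True; no jump. Stack: []
LOAD_CONST → push 1. Stack: [1]
LOAD_FAST a → push 40. Stack: [1, 40]
BINARY_OP - → 1 - 40 = -39. Stack: [-39]
LOAD_FAST a → push 40. Stack: [-39, 40]
BINARY_OP // → -39 // 40 = -1. Stack: [-1]
STORE_FAST y → y=-1. Stack: []
LOAD_FAST y → push -1. Stack: [-1]
RETURN_VALUE → return -1.

-1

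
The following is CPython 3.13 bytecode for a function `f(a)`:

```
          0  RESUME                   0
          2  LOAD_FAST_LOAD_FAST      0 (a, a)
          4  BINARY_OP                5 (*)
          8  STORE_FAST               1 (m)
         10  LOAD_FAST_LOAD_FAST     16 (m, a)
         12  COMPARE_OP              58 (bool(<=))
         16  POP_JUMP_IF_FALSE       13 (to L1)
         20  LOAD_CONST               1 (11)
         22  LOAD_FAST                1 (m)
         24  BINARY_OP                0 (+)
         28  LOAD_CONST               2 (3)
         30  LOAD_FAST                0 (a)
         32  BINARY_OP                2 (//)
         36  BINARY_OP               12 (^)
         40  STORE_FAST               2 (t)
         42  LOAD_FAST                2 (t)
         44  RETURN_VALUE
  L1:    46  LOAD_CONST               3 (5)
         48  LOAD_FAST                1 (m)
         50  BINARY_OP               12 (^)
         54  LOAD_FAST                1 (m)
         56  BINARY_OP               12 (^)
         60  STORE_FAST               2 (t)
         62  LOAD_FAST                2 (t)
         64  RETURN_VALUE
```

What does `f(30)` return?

5

LOAD_FAST_LOAD_FAST a,a → push 30,30. Stack: [30, 30]
BINARY_OP * → 30 * 30 = 900. Stack: [900]
STORE_FAST m → m=900. Stack: []
LOAD_FAST_LOAD_FAST m,a → push 900,30. Stack: [900, 30]
COMPARE_OP bool(<=) → 900 vs 30 = False. Stack: [False]
POP_JUMP_IF_FALSE → pop False; jump. Stack: []
LOAD_CONST → push 5. Stack: [5]
LOAD_FAST m → push 900. Stack: [5, 900]
BINARY_OP ^ → 5 ^ 900 = 897. Stack: [897]
LOAD_FAST m → push 900. Stack: [897, 900]
BINARY_OP ^ → 897 ^ 900 = 5. Stack: [5]
STORE_FAST t → t=5. Stack: []
LOAD_FAST t → push 5. Stack: [5]
RETURN_VALUE → return 5.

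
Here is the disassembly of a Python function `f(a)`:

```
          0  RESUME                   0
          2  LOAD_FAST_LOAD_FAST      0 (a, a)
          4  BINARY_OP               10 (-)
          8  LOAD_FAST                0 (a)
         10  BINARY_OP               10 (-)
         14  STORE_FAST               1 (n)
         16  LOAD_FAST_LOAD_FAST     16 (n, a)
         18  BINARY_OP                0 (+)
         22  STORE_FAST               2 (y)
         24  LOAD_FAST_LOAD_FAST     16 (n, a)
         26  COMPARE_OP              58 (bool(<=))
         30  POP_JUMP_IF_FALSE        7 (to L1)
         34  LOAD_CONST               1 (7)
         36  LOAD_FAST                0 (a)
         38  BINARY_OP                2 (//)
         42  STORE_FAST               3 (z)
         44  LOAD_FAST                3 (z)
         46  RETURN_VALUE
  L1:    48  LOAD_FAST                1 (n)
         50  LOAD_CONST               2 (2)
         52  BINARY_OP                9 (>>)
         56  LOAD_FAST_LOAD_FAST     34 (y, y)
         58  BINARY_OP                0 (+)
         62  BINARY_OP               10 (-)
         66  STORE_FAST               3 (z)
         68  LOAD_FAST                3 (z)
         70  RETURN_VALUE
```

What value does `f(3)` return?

2

LOAD_FAST_LOAD_FAST a,a → push 3,3. Stack: [3, 3]
BINARY_OP - → 3 - 3 = 0. Stack: [0]
LOAD_FAST a → push 3. Stack: [0, 3]
BINARY_OP - → 0 - 3 = -3. Stack: [-3]
STORE_FAST n → n=-3. Stack: []
LOAD_FAST_LOAD_FAST n,a → push -3,3. Stack: [-3, 3]
BINARY_OP + → -3 + 3 = 0. Stack: [0]
STORE_FAST y → y=0. Stack: []
LOAD_FAST_LOAD_FAST n,a → push -3,3. Stack: [-3, 3]
COMPARE_OP bool(<=) → -3 vs 3 = True. Stack: [True]
POP_JUMP_IF_FALSE → pop True; no jump. Stack: []
LOAD_CONST → push 7. Stack: [7]
LOAD_FAST a → push 3. Stack: [7, 3]
BINARY_OP // → 7 // 3 = 2. Stack: [2]
STORE_FAST z → z=2. Stack: []
LOAD_FAST z → push 2. Stack: [2]
RETURN_VALUE → return 2.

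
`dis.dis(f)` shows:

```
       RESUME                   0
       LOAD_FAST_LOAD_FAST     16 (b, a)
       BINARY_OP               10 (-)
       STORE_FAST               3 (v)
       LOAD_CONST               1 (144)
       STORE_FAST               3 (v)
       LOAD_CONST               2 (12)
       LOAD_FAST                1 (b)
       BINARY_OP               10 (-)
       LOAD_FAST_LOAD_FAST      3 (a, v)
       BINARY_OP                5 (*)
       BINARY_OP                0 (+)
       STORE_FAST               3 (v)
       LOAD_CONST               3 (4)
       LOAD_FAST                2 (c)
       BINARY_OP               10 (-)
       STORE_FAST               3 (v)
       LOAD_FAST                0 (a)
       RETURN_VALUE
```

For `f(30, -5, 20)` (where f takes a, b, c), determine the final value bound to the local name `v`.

-16

LOAD_FAST_LOAD_FAST b,a → push -5,30. Stack: [-5, 30]
BINARY_OP - → -5 - 30 = -35. Stack: [-35]
STORE_FAST v → v=-35. Stack: []
LOAD_CONST → push 144. Stack: [144]
STORE_FAST v → v=144. Stack: []
LOAD_CONST → push 12. Stack: [12]
LOAD_FAST b → push -5. Stack: [12, -5]
BINARY_OP - → 12 - -5 = 17. Stack: [17]
LOAD_FAST_LOAD_FAST a,v → push 30,144. Stack: [17, 30, 144]
BINARY_OP * → 30 * 144 = 4320. Stack: [17, 4320]
BINARY_OP + → 17 + 4320 = 4337. Stack: [4337]
STORE_FAST v → v=4337. Stack: []
LOAD_CONST → push 4. Stack: [4]
LOAD_FAST c → push 20. Stack: [4, 20]
BINARY_OP - → 4 - 20 = -16. Stack: [-16]
STORE_FAST v → v=-16. Stack: []
LOAD_FAST a → push 30. Stack: [30]
RETURN_VALUE → return 30.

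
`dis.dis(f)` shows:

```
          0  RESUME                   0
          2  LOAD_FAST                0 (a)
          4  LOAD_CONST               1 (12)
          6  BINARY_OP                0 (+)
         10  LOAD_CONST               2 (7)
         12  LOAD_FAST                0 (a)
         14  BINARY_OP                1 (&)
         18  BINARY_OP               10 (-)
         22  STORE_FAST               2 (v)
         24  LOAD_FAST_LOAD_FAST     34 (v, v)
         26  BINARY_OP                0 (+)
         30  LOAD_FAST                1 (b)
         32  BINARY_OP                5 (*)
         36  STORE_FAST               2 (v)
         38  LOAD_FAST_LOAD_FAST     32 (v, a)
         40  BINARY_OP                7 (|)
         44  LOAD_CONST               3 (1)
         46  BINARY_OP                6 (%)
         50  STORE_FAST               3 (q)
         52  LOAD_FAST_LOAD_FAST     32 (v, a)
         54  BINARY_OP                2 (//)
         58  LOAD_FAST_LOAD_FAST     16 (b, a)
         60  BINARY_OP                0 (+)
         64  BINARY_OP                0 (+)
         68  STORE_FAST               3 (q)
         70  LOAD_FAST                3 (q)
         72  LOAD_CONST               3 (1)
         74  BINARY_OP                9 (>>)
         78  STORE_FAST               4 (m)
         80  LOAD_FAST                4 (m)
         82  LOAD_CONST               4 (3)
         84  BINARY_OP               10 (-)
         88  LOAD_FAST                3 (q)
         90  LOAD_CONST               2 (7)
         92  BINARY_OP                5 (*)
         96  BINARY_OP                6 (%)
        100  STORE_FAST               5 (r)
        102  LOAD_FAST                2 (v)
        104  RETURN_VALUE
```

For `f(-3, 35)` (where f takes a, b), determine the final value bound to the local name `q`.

-62

LOAD_FAST a → push -3. Stack: [-3]
LOAD_CONST → push 12. Stack: [-3, 12]
BINARY_OP + → -3 + 12 = 9. Stack: [9]
LOAD_CONST → push 7. Stack: [9, 7]
LOAD_FAST a → push -3. Stack: [9, 7, -3]
BINARY_OP & → 7 & -3 = 5. Stack: [9, 5]
BINARY_OP - → 9 - 5 = 4. Stack: [4]
STORE_FAST v → v=4. Stack: []
LOAD_FAST_LOAD_FAST v,v → push 4,4. Stack: [4, 4]
BINARY_OP + → 4 + 4 = 8. Stack: [8]
LOAD_FAST b → push 35. Stack: [8, 35]
BINARY_OP * → 8 * 35 = 280. Stack: [280]
STORE_FAST v → v=280. Stack: []
LOAD_FAST_LOAD_FAST v,a → push 280,-3. Stack: [280, -3]
BINARY_OP | → 280 | -3 = -3. Stack: [-3]
LOAD_CONST → push 1. Stack: [-3, 1]
BINARY_OP % → -3 % 1 = 0. Stack: [0]
STORE_FAST q → q=0. Stack: []
LOAD_FAST_LOAD_FAST v,a → push 280,-3. Stack: [280, -3]
BINARY_OP // → 280 // -3 = -94. Stack: [-94]
LOAD_FAST_LOAD_FAST b,a → push 35,-3. Stack: [-94, 35, -3]
BINARY_OP + → 35 + -3 = 32. Stack: [-94, 32]
BINARY_OP + → -94 + 32 = -62. Stack: [-62]
STORE_FAST q → q=-62. Stack: []
LOAD_FAST q → push -62. Stack: [-62]
LOAD_CONST → push 1. Stack: [-62, 1]
BINARY_OP >> → -62 >> 1 = -31. Stack: [-31]
STORE_FAST m → m=-31. Stack: []
LOAD_FAST m → push -31. Stack: [-31]
LOAD_CONST → push 3. Stack: [-31, 3]
BINARY_OP - → -31 - 3 = -34. Stack: [-34]
LOAD_FAST q → push -62. Stack: [-34, -62]
LOAD_CONST → push 7. Stack: [-34, -62, 7]
BINARY_OP * → -62 * 7 = -434. Stack: [-34, -434]
BINARY_OP % → -34 % -434 = -34. Stack: [-34]
STORE_FAST r → r=-34. Stack: []
LOAD_FAST v → push 280. Stack: [280]
RETURN_VALUE → return 280.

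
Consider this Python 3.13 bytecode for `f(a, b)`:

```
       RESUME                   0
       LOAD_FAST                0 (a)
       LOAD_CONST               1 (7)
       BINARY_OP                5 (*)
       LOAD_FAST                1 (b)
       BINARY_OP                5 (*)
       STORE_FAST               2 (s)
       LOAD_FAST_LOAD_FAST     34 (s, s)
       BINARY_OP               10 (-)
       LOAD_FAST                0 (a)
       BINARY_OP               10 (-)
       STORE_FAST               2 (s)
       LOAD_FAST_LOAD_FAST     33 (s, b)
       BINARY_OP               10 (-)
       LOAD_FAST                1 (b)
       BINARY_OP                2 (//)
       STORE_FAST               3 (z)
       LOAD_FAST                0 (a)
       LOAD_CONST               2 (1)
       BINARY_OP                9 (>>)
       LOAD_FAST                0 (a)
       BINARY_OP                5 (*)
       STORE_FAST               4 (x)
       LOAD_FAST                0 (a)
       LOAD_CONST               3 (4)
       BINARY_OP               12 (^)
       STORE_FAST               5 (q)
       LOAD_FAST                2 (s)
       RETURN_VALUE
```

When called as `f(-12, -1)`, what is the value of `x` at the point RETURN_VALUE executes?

LOAD_FAST a → push -12. Stack: [-12]
LOAD_CONST → push 7. Stack: [-12, 7]
BINARY_OP * → -12 * 7 = -84. Stack: [-84]
LOAD_FAST b → push -1. Stack: [-84, -1]
BINARY_OP * → -84 * -1 = 84. Stack: [84]
STORE_FAST s → s=84. Stack: []
LOAD_FAST_LOAD_FAST s,s → push 84,84. Stack: [84, 84]
BINARY_OP - → 84 - 84 = 0. Stack: [0]
LOAD_FAST a → push -12. Stack: [0, -12]
BINARY_OP - → 0 - -12 = 12. Stack: [12]
STORE_FAST s → s=12. Stack: []
LOAD_FAST_LOAD_FAST s,b → push 12,-1. Stack: [12, -1]
BINARY_OP - → 12 - -1 = 13. Stack: [13]
LOAD_FAST b → push -1. Stack: [13, -1]
BINARY_OP // → 13 // -1 = -13. Stack: [-13]
STORE_FAST z → z=-13. Stack: []
LOAD_FAST a → push -12. Stack: [-12]
LOAD_CONST → push 1. Stack: [-12, 1]
BINARY_OP >> → -12 >> 1 = -6. Stack: [-6]
LOAD_FAST a → push -12. Stack: [-6, -12]
BINARY_OP * → -6 * -12 = 72. Stack: [72]
STORE_FAST x → x=72. Stack: []
LOAD_FAST a → push -12. Stack: [-12]
LOAD_CONST → push 4. Stack: [-12, 4]
BINARY_OP ^ → -12 ^ 4 = -16. Stack: [-16]
STORE_FAST q → q=-16. Stack: []
LOAD_FAST s → push 12. Stack: [12]
RETURN_VALUE → return 12.

72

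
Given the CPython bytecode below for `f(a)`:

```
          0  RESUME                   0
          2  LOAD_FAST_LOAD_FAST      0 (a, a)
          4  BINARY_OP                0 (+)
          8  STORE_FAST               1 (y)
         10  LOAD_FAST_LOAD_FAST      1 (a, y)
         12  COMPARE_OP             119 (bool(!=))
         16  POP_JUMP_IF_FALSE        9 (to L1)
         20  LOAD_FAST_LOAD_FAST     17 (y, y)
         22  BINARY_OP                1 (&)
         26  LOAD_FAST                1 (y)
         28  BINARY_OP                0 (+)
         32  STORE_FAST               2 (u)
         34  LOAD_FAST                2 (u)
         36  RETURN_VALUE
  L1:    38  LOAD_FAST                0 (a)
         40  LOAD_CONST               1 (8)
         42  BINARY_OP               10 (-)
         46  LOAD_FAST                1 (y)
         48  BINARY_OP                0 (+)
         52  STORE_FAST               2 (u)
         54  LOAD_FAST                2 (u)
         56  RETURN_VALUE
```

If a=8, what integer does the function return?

LOAD_FAST_LOAD_FAST a,a → push 8,8. Stack: [8, 8]
BINARY_OP + → 8 + 8 = 16. Stack: [16]
STORE_FAST y → y=16. Stack: []
LOAD_FAST_LOAD_FAST a,y → push 8,16. Stack: [8, 16]
COMPARE_OP bool(!=) → 8 vs 16 = True. Stack: [True]
POP_JUMP_IF_FALSE → pop True; no jump. Stack: []
LOAD_FAST_LOAD_FAST y,y → push 16,16. Stack: [16, 16]
BINARY_OP & → 16 & 16 = 16. Stack: [16]
LOAD_FAST y → push 16. Stack: [16, 16]
BINARY_OP + → 16 + 16 = 32. Stack: [32]
STORE_FAST u → u=32. Stack: []
LOAD_FAST u → push 32. Stack: [32]
RETURN_VALUE → return 32.

32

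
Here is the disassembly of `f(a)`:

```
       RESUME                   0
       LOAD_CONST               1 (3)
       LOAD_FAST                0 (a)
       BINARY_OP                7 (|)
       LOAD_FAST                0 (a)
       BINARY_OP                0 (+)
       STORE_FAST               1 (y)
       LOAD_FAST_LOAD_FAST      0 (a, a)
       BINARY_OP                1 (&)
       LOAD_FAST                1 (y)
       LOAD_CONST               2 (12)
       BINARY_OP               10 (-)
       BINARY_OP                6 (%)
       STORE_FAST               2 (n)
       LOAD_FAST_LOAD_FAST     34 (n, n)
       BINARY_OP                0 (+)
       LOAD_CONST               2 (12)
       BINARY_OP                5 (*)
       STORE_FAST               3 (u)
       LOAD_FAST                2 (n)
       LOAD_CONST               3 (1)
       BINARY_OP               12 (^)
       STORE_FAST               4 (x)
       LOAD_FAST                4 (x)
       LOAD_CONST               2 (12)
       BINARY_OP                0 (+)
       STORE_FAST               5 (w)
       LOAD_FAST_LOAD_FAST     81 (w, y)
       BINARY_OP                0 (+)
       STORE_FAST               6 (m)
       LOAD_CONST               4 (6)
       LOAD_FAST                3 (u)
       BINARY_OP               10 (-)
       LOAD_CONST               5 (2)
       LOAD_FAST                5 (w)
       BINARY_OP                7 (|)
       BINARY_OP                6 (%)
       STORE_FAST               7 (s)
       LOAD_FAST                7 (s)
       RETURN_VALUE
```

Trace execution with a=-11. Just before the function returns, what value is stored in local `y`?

LOAD_CONST → push 3. Stack: [3]
LOAD_FAST a → push -11. Stack: [3, -11]
BINARY_OP | → 3 | -11 = -9. Stack: [-9]
LOAD_FAST a → push -11. Stack: [-9, -11]
BINARY_OP + → -9 + -11 = -20. Stack: [-20]
STORE_FAST y → y=-20. Stack: []
LOAD_FAST_LOAD_FAST a,a → push -11,-11. Stack: [-11, -11]
BINARY_OP & → -11 & -11 = -11. Stack: [-11]
LOAD_FAST y → push -20. Stack: [-11, -20]
LOAD_CONST → push 12. Stack: [-11, -20, 12]
BINARY_OP - → -20 - 12 = -32. Stack: [-11, -32]
BINARY_OP % → -11 % -32 = -11. Stack: [-11]
STORE_FAST n → n=-11. Stack: []
LOAD_FAST_LOAD_FAST n,n → push -11,-11. Stack: [-11, -11]
BINARY_OP + → -11 + -11 = -22. Stack: [-22]
LOAD_CONST → push 12. Stack: [-22, 12]
BINARY_OP * → -22 * 12 = -264. Stack: [-264]
STORE_FAST u → u=-264. Stack: []
LOAD_FAST n → push -11. Stack: [-11]
LOAD_CONST → push 1. Stack: [-11, 1]
BINARY_OP ^ → -11 ^ 1 = -12. Stack: [-12]
STORE_FAST x → x=-12. Stack: []
LOAD_FAST x → push -12. Stack: [-12]
LOAD_CONST → push 12. Stack: [-12, 12]
BINARY_OP + → -12 + 12 = 0. Stack: [0]
STORE_FAST w → w=0. Stack: []
LOAD_FAST_LOAD_FAST w,y → push 0,-20. Stack: [0, -20]
BINARY_OP + → 0 + -20 = -20. Stack: [-20]
STORE_FAST m → m=-20. Stack: []
LOAD_CONST → push 6. Stack: [6]
LOAD_FAST u → push -264. Stack: [6, -264]
BINARY_OP - → 6 - -264 = 270. Stack: [270]
LOAD_CONST → push 2. Stack: [270, 2]
LOAD_FAST w → push 0. Stack: [270, 2, 0]
BINARY_OP | → 2 | 0 = 2. Stack: [270, 2]
BINARY_OP % → 270 % 2 = 0. Stack: [0]
STORE_FAST s → s=0. Stack: []
LOAD_FAST s → push 0. Stack: [0]
RETURN_VALUE → return 0.

-20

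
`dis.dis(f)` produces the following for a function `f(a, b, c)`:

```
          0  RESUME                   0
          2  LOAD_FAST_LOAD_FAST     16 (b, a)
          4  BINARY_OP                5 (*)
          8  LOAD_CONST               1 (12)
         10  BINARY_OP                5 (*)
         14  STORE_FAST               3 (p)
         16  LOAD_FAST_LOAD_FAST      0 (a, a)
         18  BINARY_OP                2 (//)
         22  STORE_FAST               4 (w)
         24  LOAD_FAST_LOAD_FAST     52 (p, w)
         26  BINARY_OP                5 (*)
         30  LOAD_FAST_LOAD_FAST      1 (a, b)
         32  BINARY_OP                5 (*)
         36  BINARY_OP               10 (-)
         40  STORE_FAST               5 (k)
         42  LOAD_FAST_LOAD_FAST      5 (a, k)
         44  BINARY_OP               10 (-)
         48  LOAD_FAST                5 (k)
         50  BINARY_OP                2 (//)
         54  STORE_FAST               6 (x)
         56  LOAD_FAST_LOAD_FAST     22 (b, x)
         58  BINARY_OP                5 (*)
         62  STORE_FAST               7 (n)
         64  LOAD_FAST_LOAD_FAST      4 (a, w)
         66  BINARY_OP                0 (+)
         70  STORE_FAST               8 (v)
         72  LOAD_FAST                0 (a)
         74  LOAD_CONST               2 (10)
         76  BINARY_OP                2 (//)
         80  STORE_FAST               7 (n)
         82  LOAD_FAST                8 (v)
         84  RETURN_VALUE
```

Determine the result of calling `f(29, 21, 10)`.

LOAD_FAST_LOAD_FAST b,a → push 21,29. Stack: [21, 29]
BINARY_OP * → 21 * 29 = 609. Stack: [609]
LOAD_CONST → push 12. Stack: [609, 12]
BINARY_OP * → 609 * 12 = 7308. Stack: [7308]
STORE_FAST p → p=7308. Stack: []
LOAD_FAST_LOAD_FAST a,a → push 29,29. Stack: [29, 29]
BINARY_OP // → 29 // 29 = 1. Stack: [1]
STORE_FAST w → w=1. Stack: []
LOAD_FAST_LOAD_FAST p,w → push 7308,1. Stack: [7308, 1]
BINARY_OP * → 7308 * 1 = 7308. Stack: [7308]
LOAD_FAST_LOAD_FAST a,b → push 29,21. Stack: [7308, 29, 21]
BINARY_OP * → 29 * 21 = 609. Stack: [7308, 609]
BINARY_OP - → 7308 - 609 = 6699. Stack: [6699]
STORE_FAST k → k=6699. Stack: []
LOAD_FAST_LOAD_FAST a,k → push 29,6699. Stack: [29, 6699]
BINARY_OP - → 29 - 6699 = -6670. Stack: [-6670]
LOAD_FAST k → push 6699. Stack: [-6670, 6699]
BINARY_OP // → -6670 // 6699 = -1. Stack: [-1]
STORE_FAST x → x=-1. Stack: []
LOAD_FAST_LOAD_FAST b,x → push 21,-1. Stack: [21, -1]
BINARY_OP * → 21 * -1 = -21. Stack: [-21]
STORE_FAST n → n=-21. Stack: []
LOAD_FAST_LOAD_FAST a,w → push 29,1. Stack: [29, 1]
BINARY_OP + → 29 + 1 = 30. Stack: [30]
STORE_FAST v → v=30. Stack: []
LOAD_FAST a → push 29. Stack: [29]
LOAD_CONST → push 10. Stack: [29, 10]
BINARY_OP // → 29 // 10 = 2. Stack: [2]
STORE_FAST n → n=2. Stack: []
LOAD_FAST v → push 30. Stack: [30]
RETURN_VALUE → return 30.

30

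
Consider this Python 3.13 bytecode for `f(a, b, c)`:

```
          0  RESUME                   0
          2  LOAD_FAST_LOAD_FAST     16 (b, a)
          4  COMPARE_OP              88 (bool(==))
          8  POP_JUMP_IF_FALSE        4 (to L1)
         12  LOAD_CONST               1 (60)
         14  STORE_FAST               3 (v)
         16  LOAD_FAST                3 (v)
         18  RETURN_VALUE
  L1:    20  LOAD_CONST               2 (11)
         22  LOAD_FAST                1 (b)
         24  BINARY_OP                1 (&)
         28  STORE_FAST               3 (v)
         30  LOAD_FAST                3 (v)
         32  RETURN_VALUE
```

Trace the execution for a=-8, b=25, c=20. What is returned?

LOAD_FAST_LOAD_FAST b,a → push 25,-8. Stack: [25, -8]
COMPARE_OP bool(==) → 25 vs -8 = False. Stack: [False]
POP_JUMP_IF_FALSE → pop False; jump. Stack: []
LOAD_CONST → push 11. Stack: [11]
LOAD_FAST b → push 25. Stack: [11, 25]
BINARY_OP & → 11 & 25 = 9. Stack: [9]
STORE_FAST v → v=9. Stack: []
LOAD_FAST v → push 9. Stack: [9]
RETURN_VALUE → return 9.

9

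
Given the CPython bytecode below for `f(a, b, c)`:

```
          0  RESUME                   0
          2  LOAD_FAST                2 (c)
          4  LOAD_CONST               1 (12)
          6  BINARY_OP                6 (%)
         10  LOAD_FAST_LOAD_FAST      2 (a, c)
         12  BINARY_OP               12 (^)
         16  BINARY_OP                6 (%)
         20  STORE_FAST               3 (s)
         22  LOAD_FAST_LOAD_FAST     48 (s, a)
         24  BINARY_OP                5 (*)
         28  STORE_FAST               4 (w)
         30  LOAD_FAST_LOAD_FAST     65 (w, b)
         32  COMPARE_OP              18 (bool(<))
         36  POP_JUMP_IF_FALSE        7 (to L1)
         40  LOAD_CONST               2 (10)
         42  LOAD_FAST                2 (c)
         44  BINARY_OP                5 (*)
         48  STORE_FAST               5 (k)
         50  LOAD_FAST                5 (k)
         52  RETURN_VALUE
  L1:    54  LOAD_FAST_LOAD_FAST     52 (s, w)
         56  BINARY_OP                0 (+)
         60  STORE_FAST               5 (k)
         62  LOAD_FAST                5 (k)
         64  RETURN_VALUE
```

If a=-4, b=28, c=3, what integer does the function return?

30

LOAD_FAST c → push 3. Stack: [3]
LOAD_CONST → push 12. Stack: [3, 12]
BINARY_OP % → 3 % 12 = 3. Stack: [3]
LOAD_FAST_LOAD_FAST a,c → push -4,3. Stack: [3, -4, 3]
BINARY_OP ^ → -4 ^ 3 = -1. Stack: [3, -1]
BINARY_OP % → 3 % -1 = 0. Stack: [0]
STORE_FAST s → s=0. Stack: []
LOAD_FAST_LOAD_FAST s,a → push 0,-4. Stack: [0, -4]
BINARY_OP * → 0 * -4 = 0. Stack: [0]
STORE_FAST w → w=0. Stack: []
LOAD_FAST_LOAD_FAST w,b → push 0,28. Stack: [0, 28]
COMPARE_OP bool(<) → 0 vs 28 = True. Stack: [True]
POP_JUMP_IF_FALSE → pop True; no jump. Stack: []
LOAD_CONST → push 10. Stack: [10]
LOAD_FAST c → push 3. Stack: [10, 3]
BINARY_OP * → 10 * 3 = 30. Stack: [30]
STORE_FAST k → k=30. Stack: []
LOAD_FAST k → push 30. Stack: [30]
RETURN_VALUE → return 30.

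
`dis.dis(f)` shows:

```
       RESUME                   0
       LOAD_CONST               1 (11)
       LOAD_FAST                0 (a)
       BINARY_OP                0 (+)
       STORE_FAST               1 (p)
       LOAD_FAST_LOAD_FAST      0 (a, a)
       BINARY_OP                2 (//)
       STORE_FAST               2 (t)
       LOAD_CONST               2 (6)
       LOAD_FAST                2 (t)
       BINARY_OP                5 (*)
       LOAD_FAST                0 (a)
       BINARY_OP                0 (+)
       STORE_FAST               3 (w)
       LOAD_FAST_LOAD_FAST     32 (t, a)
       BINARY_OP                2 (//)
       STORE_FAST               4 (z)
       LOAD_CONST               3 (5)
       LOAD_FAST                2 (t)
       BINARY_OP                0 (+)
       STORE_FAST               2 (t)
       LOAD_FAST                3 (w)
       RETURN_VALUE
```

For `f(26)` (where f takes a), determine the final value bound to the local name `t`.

LOAD_CONST → push 11. Stack: [11]
LOAD_FAST a → push 26. Stack: [11, 26]
BINARY_OP + → 11 + 26 = 37. Stack: [37]
STORE_FAST p → p=37. Stack: []
LOAD_FAST_LOAD_FAST a,a → push 26,26. Stack: [26, 26]
BINARY_OP // → 26 // 26 = 1. Stack: [1]
STORE_FAST t → t=1. Stack: []
LOAD_CONST → push 6. Stack: [6]
LOAD_FAST t → push 1. Stack: [6, 1]
BINARY_OP * → 6 * 1 = 6. Stack: [6]
LOAD_FAST a → push 26. Stack: [6, 26]
BINARY_OP + → 6 + 26 = 32. Stack: [32]
STORE_FAST w → w=32. Stack: []
LOAD_FAST_LOAD_FAST t,a → push 1,26. Stack: [1, 26]
BINARY_OP // → 1 // 26 = 0. Stack: [0]
STORE_FAST z → z=0. Stack: []
LOAD_CONST → push 5. Stack: [5]
LOAD_FAST t → push 1. Stack: [5, 1]
BINARY_OP + → 5 + 1 = 6. Stack: [6]
STORE_FAST t → t=6. Stack: []
LOAD_FAST w → push 32. Stack: [32]
RETURN_VALUE → return 32.

6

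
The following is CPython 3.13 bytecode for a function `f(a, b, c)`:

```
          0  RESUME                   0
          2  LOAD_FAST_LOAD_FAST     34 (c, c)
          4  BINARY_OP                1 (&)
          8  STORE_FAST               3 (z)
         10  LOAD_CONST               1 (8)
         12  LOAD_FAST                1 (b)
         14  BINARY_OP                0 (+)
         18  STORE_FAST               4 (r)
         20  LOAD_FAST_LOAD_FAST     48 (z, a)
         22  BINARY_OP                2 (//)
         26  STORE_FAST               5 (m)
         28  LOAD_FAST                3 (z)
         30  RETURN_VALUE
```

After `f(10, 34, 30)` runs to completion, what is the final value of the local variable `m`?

3

LOAD_FAST_LOAD_FAST c,c → push 30,30. Stack: [30, 30]
BINARY_OP & → 30 & 30 = 30. Stack: [30]
STORE_FAST z → z=30. Stack: []
LOAD_CONST → push 8. Stack: [8]
LOAD_FAST b → push 34. Stack: [8, 34]
BINARY_OP + → 8 + 34 = 42. Stack: [42]
STORE_FAST r → r=42. Stack: []
LOAD_FAST_LOAD_FAST z,a → push 30,10. Stack: [30, 10]
BINARY_OP // → 30 // 10 = 3. Stack: [3]
STORE_FAST m → m=3. Stack: []
LOAD_FAST z → push 30. Stack: [30]
RETURN_VALUE → return 30.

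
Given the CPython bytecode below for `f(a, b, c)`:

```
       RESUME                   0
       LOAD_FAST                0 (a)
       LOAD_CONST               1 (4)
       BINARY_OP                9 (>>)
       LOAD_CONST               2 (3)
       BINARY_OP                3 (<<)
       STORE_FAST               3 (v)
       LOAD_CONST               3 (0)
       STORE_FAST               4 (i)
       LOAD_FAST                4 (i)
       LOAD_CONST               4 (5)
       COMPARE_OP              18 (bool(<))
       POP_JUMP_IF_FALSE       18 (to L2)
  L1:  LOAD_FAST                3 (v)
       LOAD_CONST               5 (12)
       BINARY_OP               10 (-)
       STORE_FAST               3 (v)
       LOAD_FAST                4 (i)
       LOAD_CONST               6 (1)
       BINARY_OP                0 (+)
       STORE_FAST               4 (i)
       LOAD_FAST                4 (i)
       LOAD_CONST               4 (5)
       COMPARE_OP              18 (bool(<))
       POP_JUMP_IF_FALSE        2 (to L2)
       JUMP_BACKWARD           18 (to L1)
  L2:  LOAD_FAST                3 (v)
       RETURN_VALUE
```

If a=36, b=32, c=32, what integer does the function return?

-44

LOAD_FAST a → push 36
LOAD_CONST → push 4
BINARY_OP >> → 36 >> 4 = 2
LOAD_CONST → push 3
BINARY_OP << → 2 << 3 = 16
STORE_FAST v → v=16
LOAD_CONST → push 0
STORE_FAST i → i=0
LOAD_FAST i → push 0
LOAD_CONST → push 5
COMPARE_OP bool(<) → 0 vs 5 = True
POP_JUMP_IF_FALSE → pop True; no jump
LOAD_FAST v → push 16
LOAD_CONST → push 12
BINARY_OP - → 16 - 12 = 4
STORE_FAST v → v=4
LOAD_FAST i → push 0
LOAD_CONST → push 1
BINARY_OP + → 0 + 1 = 1
STORE_FAST i → i=1
LOAD_FAST i → push 1
LOAD_CONST → push 5
COMPARE_OP bool(<) → 1 vs 5 = True
POP_JUMP_IF_FALSE → pop True; no jump
LOAD_FAST v → push 4
LOAD_CONST → push 12
BINARY_OP - → 4 - 12 = -8
STORE_FAST v → v=-8
LOAD_FAST i → push 1
LOAD_CONST → push 1
BINARY_OP + → 1 + 1 = 2
STORE_FAST i → i=2
LOAD_FAST i → push 2
LOAD_CONST → push 5
COMPARE_OP bool(<) → 2 vs 5 = True
POP_JUMP_IF_FALSE → pop True; no jump
LOAD_FAST v → push -8
LOAD_CONST → push 12
BINARY_OP - → -8 - 12 = -20
STORE_FAST v → v=-20
LOAD_FAST i → push 2
LOAD_CONST → push 1
BINARY_OP + → 2 + 1 = 3
STORE_FAST i → i=3
LOAD_FAST i → push 3
LOAD_CONST → push 5
COMPARE_OP bool(<) → 3 vs 5 = True
POP_JUMP_IF_FALSE → pop True; no jump
LOAD_FAST v → push -20
LOAD_CONST → push 12
BINARY_OP - → -20 - 12 = -32
STORE_FAST v → v=-32
LOAD_FAST i → push 3
LOAD_CONST → push 1
BINARY_OP + → 3 + 1 = 4
STORE_FAST i → i=4
LOAD_FAST i → push 4
LOAD_CONST → push 5
COMPARE_OP bool(<) → 4 vs 5 = True
POP_JUMP_IF_FALSE → pop True; no jump
LOAD_FAST v → push -32
LOAD_CONST → push 12
BINARY_OP - → -32 - 12 = -44
STORE_FAST v → v=-44
LOAD_FAST i → push 4
LOAD_CONST → push 1
BINARY_OP + → 4 + 1 = 5
STORE_FAST i → i=5
LOAD_FAST i → push 5
LOAD_CONST → push 5
COMPARE_OP bool(<) → 5 vs 5 = False
POP_JUMP_IF_FALSE → pop False; jump
LOAD_FAST v → push -44
RETURN_VALUE → return -44.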